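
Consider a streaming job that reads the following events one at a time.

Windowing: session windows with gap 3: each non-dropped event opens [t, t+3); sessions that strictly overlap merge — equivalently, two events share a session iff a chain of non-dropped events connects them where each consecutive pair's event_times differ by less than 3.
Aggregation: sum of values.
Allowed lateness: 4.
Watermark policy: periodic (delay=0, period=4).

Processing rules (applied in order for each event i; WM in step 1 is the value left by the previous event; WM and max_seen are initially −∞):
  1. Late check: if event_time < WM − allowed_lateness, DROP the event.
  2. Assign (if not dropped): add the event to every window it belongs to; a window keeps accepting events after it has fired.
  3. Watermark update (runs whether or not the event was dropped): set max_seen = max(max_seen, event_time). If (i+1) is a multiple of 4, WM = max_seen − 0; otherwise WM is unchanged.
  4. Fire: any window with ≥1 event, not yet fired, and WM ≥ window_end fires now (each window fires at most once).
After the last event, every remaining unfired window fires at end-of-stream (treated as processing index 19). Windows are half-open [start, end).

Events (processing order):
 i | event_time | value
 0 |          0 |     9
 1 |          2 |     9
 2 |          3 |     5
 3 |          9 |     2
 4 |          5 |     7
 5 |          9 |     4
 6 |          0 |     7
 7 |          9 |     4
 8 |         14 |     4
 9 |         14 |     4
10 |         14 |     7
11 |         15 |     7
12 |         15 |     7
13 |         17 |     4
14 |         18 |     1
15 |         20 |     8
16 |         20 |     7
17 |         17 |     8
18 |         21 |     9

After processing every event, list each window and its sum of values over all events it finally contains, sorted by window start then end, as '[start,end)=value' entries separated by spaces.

[0,8)=30 [9,12)=10 [14,24)=66

i=0 t=0 v=9: → [0,3); WM=−∞
i=1 t=2 v=9: → [0,5); WM=−∞
i=2 t=3 v=5: → [0,6); WM=−∞
i=3 t=9 v=2: → [9,12); WM=9
i=4 t=5 v=7: → [0,8); WM=9
i=5 t=9 v=4: → [9,12); WM=9
i=6 t=0 v=7: DROP (t<9-4); WM=9
i=7 t=9 v=4: → [9,12); WM=9
i=8 t=14 v=4: → [14,17); WM=9
i=9 t=14 v=4: → [14,17); WM=9
i=10 t=14 v=7: → [14,17); WM=9
i=11 t=15 v=7: → [14,18); WM=15
i=12 t=15 v=7: → [14,18); WM=15
i=13 t=17 v=4: → [14,20); WM=15
i=14 t=18 v=1: → [14,21); WM=15
i=15 t=20 v=8: → [14,23); WM=20
i=16 t=20 v=7: → [14,23); WM=20
i=17 t=17 v=8: → [14,23); WM=20
i=18 t=21 v=9: → [14,24); WM=20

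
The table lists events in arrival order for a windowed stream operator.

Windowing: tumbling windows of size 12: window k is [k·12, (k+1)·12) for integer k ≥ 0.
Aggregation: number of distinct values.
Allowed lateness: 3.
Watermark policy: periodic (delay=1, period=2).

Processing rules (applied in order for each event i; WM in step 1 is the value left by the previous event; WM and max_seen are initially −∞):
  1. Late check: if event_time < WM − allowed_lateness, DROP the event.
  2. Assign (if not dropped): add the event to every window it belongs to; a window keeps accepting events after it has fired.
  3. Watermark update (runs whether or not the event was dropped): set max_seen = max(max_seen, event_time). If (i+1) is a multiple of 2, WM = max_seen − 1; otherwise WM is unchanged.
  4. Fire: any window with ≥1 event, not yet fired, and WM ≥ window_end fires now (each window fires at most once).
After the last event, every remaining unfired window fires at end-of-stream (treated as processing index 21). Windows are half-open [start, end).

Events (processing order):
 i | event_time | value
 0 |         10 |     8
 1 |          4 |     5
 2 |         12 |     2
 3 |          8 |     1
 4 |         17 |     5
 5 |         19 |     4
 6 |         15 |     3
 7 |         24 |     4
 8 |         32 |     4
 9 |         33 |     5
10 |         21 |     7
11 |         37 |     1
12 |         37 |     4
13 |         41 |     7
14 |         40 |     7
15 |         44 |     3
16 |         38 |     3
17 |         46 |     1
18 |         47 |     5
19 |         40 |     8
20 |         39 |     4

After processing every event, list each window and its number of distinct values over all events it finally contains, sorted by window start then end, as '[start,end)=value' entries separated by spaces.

i=0 t=10 v=8: → [0,12); WM=−∞
i=1 t=4 v=5: → [0,12); WM=9
i=2 t=12 v=2: → [12,24); WM=9
i=3 t=8 v=1: → [0,12); WM=11
i=4 t=17 v=5: → [12,24); WM=11
i=5 t=19 v=4: → [12,24); WM=18; [0,12) fires=3
i=6 t=15 v=3: → [12,24); WM=18
i=7 t=24 v=4: → [24,36); WM=23
i=8 t=32 v=4: → [24,36); WM=23
i=9 t=33 v=5: → [24,36); WM=32; [12,24) fires=4
i=10 t=21 v=7: DROP (t<32-3); WM=32
i=11 t=37 v=1: → [36,48); WM=36; [24,36) fires=2
i=12 t=37 v=4: → [36,48); WM=36
i=13 t=41 v=7: → [36,48); WM=40
i=14 t=40 v=7: → [36,48); WM=40
i=15 t=44 v=3: → [36,48); WM=43
i=16 t=38 v=3: DROP (t<43-3); WM=43
i=17 t=46 v=1: → [36,48); WM=45
i=18 t=47 v=5: → [36,48); WM=45
i=19 t=40 v=8: DROP (t<45-3); WM=46
i=20 t=39 v=4: DROP (t<46-3); WM=46

[0,12)=3 [12,24)=4 [24,36)=2 [36,48)=5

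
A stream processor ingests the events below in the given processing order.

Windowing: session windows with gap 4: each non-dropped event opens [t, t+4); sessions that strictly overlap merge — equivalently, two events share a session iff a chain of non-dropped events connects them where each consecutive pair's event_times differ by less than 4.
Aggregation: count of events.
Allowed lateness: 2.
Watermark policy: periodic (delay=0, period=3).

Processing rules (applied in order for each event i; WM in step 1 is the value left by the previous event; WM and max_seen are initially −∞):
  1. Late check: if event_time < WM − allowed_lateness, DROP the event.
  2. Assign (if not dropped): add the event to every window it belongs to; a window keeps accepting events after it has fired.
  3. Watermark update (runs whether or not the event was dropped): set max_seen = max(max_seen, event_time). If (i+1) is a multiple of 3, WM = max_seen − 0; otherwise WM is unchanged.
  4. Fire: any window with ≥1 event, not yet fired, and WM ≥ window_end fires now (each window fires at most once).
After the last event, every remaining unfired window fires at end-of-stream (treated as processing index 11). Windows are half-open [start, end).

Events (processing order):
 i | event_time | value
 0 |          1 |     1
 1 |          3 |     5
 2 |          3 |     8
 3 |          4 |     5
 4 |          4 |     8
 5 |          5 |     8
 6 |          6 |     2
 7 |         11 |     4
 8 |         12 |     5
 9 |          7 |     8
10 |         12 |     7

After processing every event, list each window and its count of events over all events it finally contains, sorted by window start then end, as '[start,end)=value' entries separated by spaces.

[1,10)=7 [11,16)=3

i=0 t=1 v=1: → [1,5); WM=−∞
i=1 t=3 v=5: → [1,7); WM=−∞
i=2 t=3 v=8: → [1,7); WM=3
i=3 t=4 v=5: → [1,8); WM=3
i=4 t=4 v=8: → [1,8); WM=3
i=5 t=5 v=8: → [1,9); WM=5
i=6 t=6 v=2: → [1,10); WM=5
i=7 t=11 v=4: → [11,15); WM=5
i=8 t=12 v=5: → [11,16); WM=12
i=9 t=7 v=8: DROP (t<12-2); WM=12
i=10 t=12 v=7: → [11,16); WM=12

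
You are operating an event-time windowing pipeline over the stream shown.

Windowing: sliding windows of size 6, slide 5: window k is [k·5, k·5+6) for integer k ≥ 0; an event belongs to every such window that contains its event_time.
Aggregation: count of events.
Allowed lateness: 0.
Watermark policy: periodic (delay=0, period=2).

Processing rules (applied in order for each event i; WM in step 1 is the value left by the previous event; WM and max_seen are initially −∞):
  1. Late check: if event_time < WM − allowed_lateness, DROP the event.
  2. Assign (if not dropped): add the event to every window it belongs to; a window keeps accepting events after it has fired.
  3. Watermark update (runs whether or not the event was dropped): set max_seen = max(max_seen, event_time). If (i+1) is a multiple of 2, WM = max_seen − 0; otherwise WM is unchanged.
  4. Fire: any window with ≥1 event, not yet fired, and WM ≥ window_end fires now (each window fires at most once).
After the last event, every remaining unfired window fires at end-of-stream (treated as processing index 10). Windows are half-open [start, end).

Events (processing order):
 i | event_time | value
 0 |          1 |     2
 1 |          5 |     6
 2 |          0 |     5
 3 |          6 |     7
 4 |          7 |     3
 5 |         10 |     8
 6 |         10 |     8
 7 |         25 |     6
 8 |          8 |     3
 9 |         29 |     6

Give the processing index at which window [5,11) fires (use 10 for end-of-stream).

i=0 t=1 v=2: → [0,6); WM=−∞
i=1 t=5 v=6: → [5,11),[0,6); WM=5
i=2 t=0 v=5: DROP (t<5-0); WM=5
i=3 t=6 v=7: → [5,11); WM=6; [0,6) fires=2
i=4 t=7 v=3: → [5,11); WM=6
i=5 t=10 v=8: → [10,16),[5,11); WM=10
i=6 t=10 v=8: → [10,16),[5,11); WM=10
i=7 t=25 v=6: → [25,31),[20,26); WM=25; [5,11) fires=5 [10,16) fires=2
i=8 t=8 v=3: DROP (t<25-0); WM=25
i=9 t=29 v=6: → [25,31); WM=29; [20,26) fires=1

7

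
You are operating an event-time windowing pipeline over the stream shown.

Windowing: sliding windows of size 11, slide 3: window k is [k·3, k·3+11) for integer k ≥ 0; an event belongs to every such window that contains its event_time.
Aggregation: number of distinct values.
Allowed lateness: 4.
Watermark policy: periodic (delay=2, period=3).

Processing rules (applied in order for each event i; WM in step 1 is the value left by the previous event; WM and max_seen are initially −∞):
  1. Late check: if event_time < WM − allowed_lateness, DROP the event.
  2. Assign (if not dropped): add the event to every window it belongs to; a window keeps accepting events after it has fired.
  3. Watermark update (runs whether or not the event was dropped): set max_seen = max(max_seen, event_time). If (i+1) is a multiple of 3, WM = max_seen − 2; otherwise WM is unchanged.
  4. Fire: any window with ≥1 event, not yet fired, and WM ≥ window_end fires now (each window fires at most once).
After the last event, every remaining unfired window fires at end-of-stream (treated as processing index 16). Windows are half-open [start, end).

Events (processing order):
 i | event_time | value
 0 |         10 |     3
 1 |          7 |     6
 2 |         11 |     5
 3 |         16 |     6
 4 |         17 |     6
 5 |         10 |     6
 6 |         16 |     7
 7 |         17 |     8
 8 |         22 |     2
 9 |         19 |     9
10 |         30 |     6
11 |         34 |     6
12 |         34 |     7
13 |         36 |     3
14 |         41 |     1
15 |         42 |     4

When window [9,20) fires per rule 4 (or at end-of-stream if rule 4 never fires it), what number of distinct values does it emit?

5

i=0 t=10 v=3: → [9,20),[6,17),[3,14),[0,11); WM=−∞
i=1 t=7 v=6: → [6,17),[3,14),[0,11); WM=−∞
i=2 t=11 v=5: → [9,20),[6,17),[3,14); WM=9
i=3 t=16 v=6: → [15,26),[12,23),[9,20),[6,17); WM=9
i=4 t=17 v=6: → [15,26),[12,23),[9,20); WM=9
i=5 t=10 v=6: → [9,20),[6,17),[3,14),[0,11); WM=15; [0,11) fires=2 [3,14) fires=3
i=6 t=16 v=7: → [15,26),[12,23),[9,20),[6,17); WM=15
i=7 t=17 v=8: → [15,26),[12,23),[9,20); WM=15
i=8 t=22 v=2: → [21,32),[18,29),[15,26),[12,23); WM=20; [6,17) fires=4 [9,20) fires=5
i=9 t=19 v=9: → [18,29),[15,26),[12,23),[9,20); WM=20
i=10 t=30 v=6: → [30,41),[27,38),[24,35),[21,32); WM=20
i=11 t=34 v=6: → [33,44),[30,41),[27,38),[24,35); WM=32; [12,23) fires=5 [15,26) fires=5 [18,29) fires=2 [21,32) fires=2
i=12 t=34 v=7: → [33,44),[30,41),[27,38),[24,35); WM=32
i=13 t=36 v=3: → [36,47),[33,44),[30,41),[27,38); WM=32
i=14 t=41 v=1: → [39,50),[36,47),[33,44); WM=39; [24,35) fires=2 [27,38) fires=3
i=15 t=42 v=4: → [42,53),[39,50),[36,47),[33,44); WM=39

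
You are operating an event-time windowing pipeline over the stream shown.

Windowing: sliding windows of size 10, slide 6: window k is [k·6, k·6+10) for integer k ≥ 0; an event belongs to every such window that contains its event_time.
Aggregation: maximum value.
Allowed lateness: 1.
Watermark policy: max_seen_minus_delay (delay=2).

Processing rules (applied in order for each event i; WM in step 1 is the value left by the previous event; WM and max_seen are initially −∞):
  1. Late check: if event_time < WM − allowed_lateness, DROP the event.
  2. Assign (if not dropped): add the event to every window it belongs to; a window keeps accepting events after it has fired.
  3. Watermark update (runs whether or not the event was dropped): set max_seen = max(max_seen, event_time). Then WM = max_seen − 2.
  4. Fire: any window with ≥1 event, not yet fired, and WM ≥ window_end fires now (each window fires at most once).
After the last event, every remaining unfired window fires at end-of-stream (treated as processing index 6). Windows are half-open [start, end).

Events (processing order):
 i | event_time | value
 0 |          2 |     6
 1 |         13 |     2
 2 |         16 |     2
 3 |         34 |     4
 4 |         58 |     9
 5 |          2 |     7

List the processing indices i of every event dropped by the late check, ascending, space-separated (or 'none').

i=0 t=2 v=6: → [0,10); WM=0
i=1 t=13 v=2: → [12,22),[6,16); WM=11; [0,10) fires=6
i=2 t=16 v=2: → [12,22); WM=14
i=3 t=34 v=4: → [30,40); WM=32; [6,16) fires=2 [12,22) fires=2
i=4 t=58 v=9: → [54,64); WM=56; [30,40) fires=4
i=5 t=2 v=7: DROP (t<56-1); WM=56

5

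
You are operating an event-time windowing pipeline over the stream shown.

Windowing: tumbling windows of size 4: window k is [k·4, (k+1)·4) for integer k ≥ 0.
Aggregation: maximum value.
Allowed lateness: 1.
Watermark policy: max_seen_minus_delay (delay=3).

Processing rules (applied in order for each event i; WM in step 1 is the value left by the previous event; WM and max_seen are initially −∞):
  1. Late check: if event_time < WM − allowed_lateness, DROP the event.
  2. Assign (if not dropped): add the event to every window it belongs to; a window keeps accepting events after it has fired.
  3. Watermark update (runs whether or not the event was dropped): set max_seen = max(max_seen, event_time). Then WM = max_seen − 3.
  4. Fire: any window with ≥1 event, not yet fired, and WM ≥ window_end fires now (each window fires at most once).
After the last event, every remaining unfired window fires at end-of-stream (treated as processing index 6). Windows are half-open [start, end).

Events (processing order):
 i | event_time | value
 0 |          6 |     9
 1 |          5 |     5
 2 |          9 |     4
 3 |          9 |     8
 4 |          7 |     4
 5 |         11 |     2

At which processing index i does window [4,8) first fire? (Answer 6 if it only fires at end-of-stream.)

i=0 t=6 v=9: → [4,8); WM=3
i=1 t=5 v=5: → [4,8); WM=3
i=2 t=9 v=4: → [8,12); WM=6
i=3 t=9 v=8: → [8,12); WM=6
i=4 t=7 v=4: → [4,8); WM=6
i=5 t=11 v=2: → [8,12); WM=8; [4,8) fires=9

5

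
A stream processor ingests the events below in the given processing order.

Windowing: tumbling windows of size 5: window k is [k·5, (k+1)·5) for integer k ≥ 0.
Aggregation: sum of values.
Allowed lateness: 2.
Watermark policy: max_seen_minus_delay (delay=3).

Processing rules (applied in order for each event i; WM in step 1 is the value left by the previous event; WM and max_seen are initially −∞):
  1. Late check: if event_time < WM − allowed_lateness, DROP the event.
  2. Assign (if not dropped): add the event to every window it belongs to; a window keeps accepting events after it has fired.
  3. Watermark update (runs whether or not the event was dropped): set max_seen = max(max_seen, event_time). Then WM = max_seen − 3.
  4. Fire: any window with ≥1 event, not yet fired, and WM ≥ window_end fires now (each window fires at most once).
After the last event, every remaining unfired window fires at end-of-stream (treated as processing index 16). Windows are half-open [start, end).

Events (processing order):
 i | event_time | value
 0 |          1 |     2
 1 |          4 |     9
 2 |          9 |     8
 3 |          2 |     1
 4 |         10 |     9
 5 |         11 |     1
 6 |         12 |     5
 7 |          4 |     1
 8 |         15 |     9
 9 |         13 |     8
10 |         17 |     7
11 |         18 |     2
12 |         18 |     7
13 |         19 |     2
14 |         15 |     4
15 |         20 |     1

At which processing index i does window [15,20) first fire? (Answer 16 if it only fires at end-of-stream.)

16

i=0 t=1 v=2: → [0,5); WM=-2
i=1 t=4 v=9: → [0,5); WM=1
i=2 t=9 v=8: → [5,10); WM=6; [0,5) fires=11
i=3 t=2 v=1: DROP (t<6-2); WM=6
i=4 t=10 v=9: → [10,15); WM=7
i=5 t=11 v=1: → [10,15); WM=8
i=6 t=12 v=5: → [10,15); WM=9
i=7 t=4 v=1: DROP (t<9-2); WM=9
i=8 t=15 v=9: → [15,20); WM=12; [5,10) fires=8
i=9 t=13 v=8: → [10,15); WM=12
i=10 t=17 v=7: → [15,20); WM=14
i=11 t=18 v=2: → [15,20); WM=15; [10,15) fires=23
i=12 t=18 v=7: → [15,20); WM=15
i=13 t=19 v=2: → [15,20); WM=16
i=14 t=15 v=4: → [15,20); WM=16
i=15 t=20 v=1: → [20,25); WM=17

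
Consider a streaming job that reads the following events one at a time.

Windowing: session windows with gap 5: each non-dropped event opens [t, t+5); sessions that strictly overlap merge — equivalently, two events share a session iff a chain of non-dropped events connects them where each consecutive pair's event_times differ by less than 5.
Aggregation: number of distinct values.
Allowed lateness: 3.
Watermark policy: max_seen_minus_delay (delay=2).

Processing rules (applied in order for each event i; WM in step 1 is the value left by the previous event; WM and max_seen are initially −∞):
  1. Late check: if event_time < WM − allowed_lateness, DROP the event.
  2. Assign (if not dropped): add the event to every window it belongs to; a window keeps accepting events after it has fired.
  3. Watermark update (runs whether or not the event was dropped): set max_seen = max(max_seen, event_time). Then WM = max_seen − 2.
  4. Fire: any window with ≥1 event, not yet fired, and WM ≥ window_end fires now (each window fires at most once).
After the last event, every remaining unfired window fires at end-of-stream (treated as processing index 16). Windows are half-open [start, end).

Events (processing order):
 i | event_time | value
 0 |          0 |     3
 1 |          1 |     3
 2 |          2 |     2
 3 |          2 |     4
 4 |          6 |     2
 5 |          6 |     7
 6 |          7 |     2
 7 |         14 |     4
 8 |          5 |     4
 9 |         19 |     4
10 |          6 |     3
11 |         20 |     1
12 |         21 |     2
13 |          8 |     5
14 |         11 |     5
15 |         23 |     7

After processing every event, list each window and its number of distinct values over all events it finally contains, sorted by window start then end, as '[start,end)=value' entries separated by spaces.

[0,12)=4 [14,19)=1 [19,28)=4

i=0 t=0 v=3: → [0,5); WM=-2
i=1 t=1 v=3: → [0,6); WM=-1
i=2 t=2 v=2: → [0,7); WM=0
i=3 t=2 v=4: → [0,7); WM=0
i=4 t=6 v=2: → [0,11); WM=4
i=5 t=6 v=7: → [0,11); WM=4
i=6 t=7 v=2: → [0,12); WM=5
i=7 t=14 v=4: → [14,19); WM=12
i=8 t=5 v=4: DROP (t<12-3); WM=12
i=9 t=19 v=4: → [19,24); WM=17
i=10 t=6 v=3: DROP (t<17-3); WM=17
i=11 t=20 v=1: → [19,25); WM=18
i=12 t=21 v=2: → [19,26); WM=19
i=13 t=8 v=5: DROP (t<19-3); WM=19
i=14 t=11 v=5: DROP (t<19-3); WM=19
i=15 t=23 v=7: → [19,28); WM=21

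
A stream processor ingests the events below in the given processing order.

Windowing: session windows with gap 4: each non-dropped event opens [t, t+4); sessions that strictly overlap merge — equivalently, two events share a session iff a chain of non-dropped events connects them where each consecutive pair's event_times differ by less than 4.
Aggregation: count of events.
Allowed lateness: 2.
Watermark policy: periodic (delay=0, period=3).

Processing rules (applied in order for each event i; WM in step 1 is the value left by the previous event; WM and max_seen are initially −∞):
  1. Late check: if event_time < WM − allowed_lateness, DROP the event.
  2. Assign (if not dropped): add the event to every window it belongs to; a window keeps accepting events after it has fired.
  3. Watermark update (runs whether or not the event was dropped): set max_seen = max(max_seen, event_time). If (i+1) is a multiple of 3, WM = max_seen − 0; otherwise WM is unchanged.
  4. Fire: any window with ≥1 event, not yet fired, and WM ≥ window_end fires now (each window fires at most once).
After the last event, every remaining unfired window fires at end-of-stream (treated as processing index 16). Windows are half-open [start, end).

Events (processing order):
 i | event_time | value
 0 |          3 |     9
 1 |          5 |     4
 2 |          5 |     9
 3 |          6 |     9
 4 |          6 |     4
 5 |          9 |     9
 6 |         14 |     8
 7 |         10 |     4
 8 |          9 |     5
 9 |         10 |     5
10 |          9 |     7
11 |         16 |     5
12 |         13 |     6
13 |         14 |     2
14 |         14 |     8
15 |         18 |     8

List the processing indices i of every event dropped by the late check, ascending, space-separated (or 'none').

9 10 12

i=0 t=3 v=9: → [3,7); WM=−∞
i=1 t=5 v=4: → [3,9); WM=−∞
i=2 t=5 v=9: → [3,9); WM=5
i=3 t=6 v=9: → [3,10); WM=5
i=4 t=6 v=4: → [3,10); WM=5
i=5 t=9 v=9: → [3,13); WM=9
i=6 t=14 v=8: → [14,18); WM=9
i=7 t=10 v=4: → [3,14); WM=9
i=8 t=9 v=5: → [3,14); WM=14
i=9 t=10 v=5: DROP (t<14-2); WM=14
i=10 t=9 v=7: DROP (t<14-2); WM=14
i=11 t=16 v=5: → [14,20); WM=16
i=12 t=13 v=6: DROP (t<16-2); WM=16
i=13 t=14 v=2: → [14,20); WM=16
i=14 t=14 v=8: → [14,20); WM=16
i=15 t=18 v=8: → [14,22); WM=16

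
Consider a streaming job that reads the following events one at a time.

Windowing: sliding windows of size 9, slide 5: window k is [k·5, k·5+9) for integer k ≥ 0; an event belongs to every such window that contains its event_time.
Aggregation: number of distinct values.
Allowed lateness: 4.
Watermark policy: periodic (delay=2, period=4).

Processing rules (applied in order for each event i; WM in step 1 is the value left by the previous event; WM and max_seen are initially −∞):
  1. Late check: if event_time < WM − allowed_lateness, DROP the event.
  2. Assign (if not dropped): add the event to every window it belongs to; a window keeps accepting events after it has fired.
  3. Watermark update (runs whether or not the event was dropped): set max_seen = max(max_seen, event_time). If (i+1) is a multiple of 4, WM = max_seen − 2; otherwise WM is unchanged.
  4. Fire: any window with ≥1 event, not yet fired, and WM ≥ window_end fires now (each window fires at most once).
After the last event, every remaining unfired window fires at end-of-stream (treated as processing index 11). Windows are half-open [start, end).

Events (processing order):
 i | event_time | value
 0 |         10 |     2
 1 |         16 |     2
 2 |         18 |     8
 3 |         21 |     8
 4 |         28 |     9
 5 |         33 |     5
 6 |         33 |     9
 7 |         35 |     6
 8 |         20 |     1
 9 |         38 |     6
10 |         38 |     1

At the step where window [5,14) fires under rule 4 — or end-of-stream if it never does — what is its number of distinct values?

1

i=0 t=10 v=2: → [10,19),[5,14); WM=−∞
i=1 t=16 v=2: → [15,24),[10,19); WM=−∞
i=2 t=18 v=8: → [15,24),[10,19); WM=−∞
i=3 t=21 v=8: → [20,29),[15,24); WM=19; [5,14) fires=1 [10,19) fires=2
i=4 t=28 v=9: → [25,34),[20,29); WM=19
i=5 t=33 v=5: → [30,39),[25,34); WM=19
i=6 t=33 v=9: → [30,39),[25,34); WM=19
i=7 t=35 v=6: → [35,44),[30,39); WM=33; [15,24) fires=2 [20,29) fires=2
i=8 t=20 v=1: DROP (t<33-4); WM=33
i=9 t=38 v=6: → [35,44),[30,39); WM=33
i=10 t=38 v=1: → [35,44),[30,39); WM=33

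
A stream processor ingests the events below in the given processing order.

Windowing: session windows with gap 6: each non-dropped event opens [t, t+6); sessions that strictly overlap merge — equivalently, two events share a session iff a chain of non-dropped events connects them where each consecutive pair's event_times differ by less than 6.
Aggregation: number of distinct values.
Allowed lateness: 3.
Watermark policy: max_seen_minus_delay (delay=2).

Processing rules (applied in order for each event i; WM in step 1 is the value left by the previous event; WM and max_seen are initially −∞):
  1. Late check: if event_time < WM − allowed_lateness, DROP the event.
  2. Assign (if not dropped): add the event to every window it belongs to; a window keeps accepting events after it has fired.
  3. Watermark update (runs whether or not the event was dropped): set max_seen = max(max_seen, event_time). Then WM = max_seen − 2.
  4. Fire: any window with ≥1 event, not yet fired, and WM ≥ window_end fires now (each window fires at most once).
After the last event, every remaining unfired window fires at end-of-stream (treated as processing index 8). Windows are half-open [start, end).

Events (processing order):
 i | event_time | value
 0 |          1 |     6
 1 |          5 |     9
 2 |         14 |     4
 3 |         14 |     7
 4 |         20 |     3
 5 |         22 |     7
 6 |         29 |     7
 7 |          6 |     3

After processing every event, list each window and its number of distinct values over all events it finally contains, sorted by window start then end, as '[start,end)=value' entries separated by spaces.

[1,11)=2 [14,20)=2 [20,28)=2 [29,35)=1

i=0 t=1 v=6: → [1,7); WM=-1
i=1 t=5 v=9: → [1,11); WM=3
i=2 t=14 v=4: → [14,20); WM=12
i=3 t=14 v=7: → [14,20); WM=12
i=4 t=20 v=3: → [20,26); WM=18
i=5 t=22 v=7: → [20,28); WM=20
i=6 t=29 v=7: → [29,35); WM=27
i=7 t=6 v=3: DROP (t<27-3); WM=27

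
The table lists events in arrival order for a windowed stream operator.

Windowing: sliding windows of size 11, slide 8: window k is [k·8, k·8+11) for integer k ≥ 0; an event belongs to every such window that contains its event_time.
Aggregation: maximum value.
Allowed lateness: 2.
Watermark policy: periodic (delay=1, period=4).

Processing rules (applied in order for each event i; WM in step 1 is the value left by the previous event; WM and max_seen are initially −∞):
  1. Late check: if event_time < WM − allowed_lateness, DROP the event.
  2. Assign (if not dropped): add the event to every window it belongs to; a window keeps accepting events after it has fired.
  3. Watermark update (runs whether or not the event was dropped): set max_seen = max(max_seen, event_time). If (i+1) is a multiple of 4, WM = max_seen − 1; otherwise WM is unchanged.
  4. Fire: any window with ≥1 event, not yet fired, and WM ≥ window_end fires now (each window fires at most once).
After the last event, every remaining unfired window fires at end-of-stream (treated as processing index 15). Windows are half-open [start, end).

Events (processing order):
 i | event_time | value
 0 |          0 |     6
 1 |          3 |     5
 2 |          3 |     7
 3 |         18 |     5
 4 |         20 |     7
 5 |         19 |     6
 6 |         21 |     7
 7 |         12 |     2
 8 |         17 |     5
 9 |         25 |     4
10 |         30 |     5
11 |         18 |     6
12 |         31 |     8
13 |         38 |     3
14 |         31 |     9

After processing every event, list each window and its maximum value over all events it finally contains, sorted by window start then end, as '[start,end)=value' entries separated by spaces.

i=0 t=0 v=6: → [0,11); WM=−∞
i=1 t=3 v=5: → [0,11); WM=−∞
i=2 t=3 v=7: → [0,11); WM=−∞
i=3 t=18 v=5: → [16,27),[8,19); WM=17; [0,11) fires=7
i=4 t=20 v=7: → [16,27); WM=17
i=5 t=19 v=6: → [16,27); WM=17
i=6 t=21 v=7: → [16,27); WM=17
i=7 t=12 v=2: DROP (t<17-2); WM=20; [8,19) fires=5
i=8 t=17 v=5: DROP (t<20-2); WM=20
i=9 t=25 v=4: → [24,35),[16,27); WM=20
i=10 t=30 v=5: → [24,35); WM=20
i=11 t=18 v=6: → [16,27),[8,19); WM=29; [16,27) fires=7
i=12 t=31 v=8: → [24,35); WM=29
i=13 t=38 v=3: → [32,43); WM=29
i=14 t=31 v=9: → [24,35); WM=29

[0,11)=7 [8,19)=6 [16,27)=7 [24,35)=9 [32,43)=3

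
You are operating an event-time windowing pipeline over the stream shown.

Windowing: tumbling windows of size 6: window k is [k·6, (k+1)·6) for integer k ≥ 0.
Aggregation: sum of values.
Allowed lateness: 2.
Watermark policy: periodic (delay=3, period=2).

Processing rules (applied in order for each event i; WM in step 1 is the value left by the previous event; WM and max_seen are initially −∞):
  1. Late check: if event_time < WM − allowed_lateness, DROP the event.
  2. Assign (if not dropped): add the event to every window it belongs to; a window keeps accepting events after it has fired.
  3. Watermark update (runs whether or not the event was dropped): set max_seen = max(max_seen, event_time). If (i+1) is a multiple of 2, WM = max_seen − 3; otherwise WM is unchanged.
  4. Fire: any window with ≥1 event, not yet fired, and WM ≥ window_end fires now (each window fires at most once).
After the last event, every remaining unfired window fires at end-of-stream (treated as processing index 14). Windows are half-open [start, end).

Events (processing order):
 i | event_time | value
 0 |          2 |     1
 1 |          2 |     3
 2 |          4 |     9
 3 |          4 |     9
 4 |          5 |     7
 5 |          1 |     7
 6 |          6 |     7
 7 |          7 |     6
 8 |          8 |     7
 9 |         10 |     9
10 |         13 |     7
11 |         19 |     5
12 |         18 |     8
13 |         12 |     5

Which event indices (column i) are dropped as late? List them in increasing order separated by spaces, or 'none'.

i=0 t=2 v=1: → [0,6); WM=−∞
i=1 t=2 v=3: → [0,6); WM=-1
i=2 t=4 v=9: → [0,6); WM=-1
i=3 t=4 v=9: → [0,6); WM=1
i=4 t=5 v=7: → [0,6); WM=1
i=5 t=1 v=7: → [0,6); WM=2
i=6 t=6 v=7: → [6,12); WM=2
i=7 t=7 v=6: → [6,12); WM=4
i=8 t=8 v=7: → [6,12); WM=4
i=9 t=10 v=9: → [6,12); WM=7; [0,6) fires=36
i=10 t=13 v=7: → [12,18); WM=7
i=11 t=19 v=5: → [18,24); WM=16; [6,12) fires=29
i=12 t=18 v=8: → [18,24); WM=16
i=13 t=12 v=5: DROP (t<16-2); WM=16

13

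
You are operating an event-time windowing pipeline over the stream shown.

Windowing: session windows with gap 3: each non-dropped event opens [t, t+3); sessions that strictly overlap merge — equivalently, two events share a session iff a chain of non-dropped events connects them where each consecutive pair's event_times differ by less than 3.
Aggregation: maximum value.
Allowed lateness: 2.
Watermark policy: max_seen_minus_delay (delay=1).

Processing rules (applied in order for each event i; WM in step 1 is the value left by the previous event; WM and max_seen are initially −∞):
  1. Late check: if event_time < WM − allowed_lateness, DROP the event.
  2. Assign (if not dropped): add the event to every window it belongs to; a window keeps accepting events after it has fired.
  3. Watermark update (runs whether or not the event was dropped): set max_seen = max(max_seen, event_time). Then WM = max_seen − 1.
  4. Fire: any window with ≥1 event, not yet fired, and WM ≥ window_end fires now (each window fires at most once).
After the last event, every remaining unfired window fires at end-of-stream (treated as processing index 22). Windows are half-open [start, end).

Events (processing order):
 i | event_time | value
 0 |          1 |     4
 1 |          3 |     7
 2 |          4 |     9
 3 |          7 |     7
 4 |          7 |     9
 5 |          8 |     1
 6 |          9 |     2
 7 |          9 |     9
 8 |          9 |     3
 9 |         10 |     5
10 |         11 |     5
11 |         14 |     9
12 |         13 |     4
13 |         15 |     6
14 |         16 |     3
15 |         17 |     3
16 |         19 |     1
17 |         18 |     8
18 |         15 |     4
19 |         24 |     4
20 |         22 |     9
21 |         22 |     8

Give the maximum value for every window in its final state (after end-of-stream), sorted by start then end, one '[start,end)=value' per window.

[1,7)=9 [7,22)=9 [22,27)=9

i=0 t=1 v=4: → [1,4); WM=0
i=1 t=3 v=7: → [1,6); WM=2
i=2 t=4 v=9: → [1,7); WM=3
i=3 t=7 v=7: → [7,10); WM=6
i=4 t=7 v=9: → [7,10); WM=6
i=5 t=8 v=1: → [7,11); WM=7
i=6 t=9 v=2: → [7,12); WM=8
i=7 t=9 v=9: → [7,12); WM=8
i=8 t=9 v=3: → [7,12); WM=8
i=9 t=10 v=5: → [7,13); WM=9
i=10 t=11 v=5: → [7,14); WM=10
i=11 t=14 v=9: → [14,17); WM=13
i=12 t=13 v=4: → [7,17); WM=13
i=13 t=15 v=6: → [7,18); WM=14
i=14 t=16 v=3: → [7,19); WM=15
i=15 t=17 v=3: → [7,20); WM=16
i=16 t=19 v=1: → [7,22); WM=18
i=17 t=18 v=8: → [7,22); WM=18
i=18 t=15 v=4: DROP (t<18-2); WM=18
i=19 t=24 v=4: → [24,27); WM=23
i=20 t=22 v=9: → [22,27); WM=23
i=21 t=22 v=8: → [22,27); WM=23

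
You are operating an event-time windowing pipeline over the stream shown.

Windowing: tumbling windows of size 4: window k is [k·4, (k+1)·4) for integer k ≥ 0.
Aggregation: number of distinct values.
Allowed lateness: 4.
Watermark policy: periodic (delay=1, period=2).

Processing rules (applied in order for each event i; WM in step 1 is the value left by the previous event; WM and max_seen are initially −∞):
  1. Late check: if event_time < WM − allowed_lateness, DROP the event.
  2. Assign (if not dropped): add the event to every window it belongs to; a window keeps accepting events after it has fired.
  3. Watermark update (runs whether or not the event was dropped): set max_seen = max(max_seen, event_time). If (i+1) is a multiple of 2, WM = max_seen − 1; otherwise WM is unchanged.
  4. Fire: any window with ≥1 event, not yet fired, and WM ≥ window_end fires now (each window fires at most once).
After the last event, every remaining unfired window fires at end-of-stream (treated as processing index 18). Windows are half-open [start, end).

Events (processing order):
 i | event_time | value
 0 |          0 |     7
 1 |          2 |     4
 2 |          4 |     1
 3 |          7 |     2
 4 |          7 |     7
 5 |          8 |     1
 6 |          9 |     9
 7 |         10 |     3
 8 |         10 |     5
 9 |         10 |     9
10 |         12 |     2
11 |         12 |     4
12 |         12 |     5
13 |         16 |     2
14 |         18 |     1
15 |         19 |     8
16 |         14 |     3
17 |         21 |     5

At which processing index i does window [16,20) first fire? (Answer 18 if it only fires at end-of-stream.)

i=0 t=0 v=7: → [0,4); WM=−∞
i=1 t=2 v=4: → [0,4); WM=1
i=2 t=4 v=1: → [4,8); WM=1
i=3 t=7 v=2: → [4,8); WM=6; [0,4) fires=2
i=4 t=7 v=7: → [4,8); WM=6
i=5 t=8 v=1: → [8,12); WM=7
i=6 t=9 v=9: → [8,12); WM=7
i=7 t=10 v=3: → [8,12); WM=9; [4,8) fires=3
i=8 t=10 v=5: → [8,12); WM=9
i=9 t=10 v=9: → [8,12); WM=9
i=10 t=12 v=2: → [12,16); WM=9
i=11 t=12 v=4: → [12,16); WM=11
i=12 t=12 v=5: → [12,16); WM=11
i=13 t=16 v=2: → [16,20); WM=15; [8,12) fires=4
i=14 t=18 v=1: → [16,20); WM=15
i=15 t=19 v=8: → [16,20); WM=18; [12,16) fires=3
i=16 t=14 v=3: → [12,16); WM=18
i=17 t=21 v=5: → [20,24); WM=20; [16,20) fires=3

17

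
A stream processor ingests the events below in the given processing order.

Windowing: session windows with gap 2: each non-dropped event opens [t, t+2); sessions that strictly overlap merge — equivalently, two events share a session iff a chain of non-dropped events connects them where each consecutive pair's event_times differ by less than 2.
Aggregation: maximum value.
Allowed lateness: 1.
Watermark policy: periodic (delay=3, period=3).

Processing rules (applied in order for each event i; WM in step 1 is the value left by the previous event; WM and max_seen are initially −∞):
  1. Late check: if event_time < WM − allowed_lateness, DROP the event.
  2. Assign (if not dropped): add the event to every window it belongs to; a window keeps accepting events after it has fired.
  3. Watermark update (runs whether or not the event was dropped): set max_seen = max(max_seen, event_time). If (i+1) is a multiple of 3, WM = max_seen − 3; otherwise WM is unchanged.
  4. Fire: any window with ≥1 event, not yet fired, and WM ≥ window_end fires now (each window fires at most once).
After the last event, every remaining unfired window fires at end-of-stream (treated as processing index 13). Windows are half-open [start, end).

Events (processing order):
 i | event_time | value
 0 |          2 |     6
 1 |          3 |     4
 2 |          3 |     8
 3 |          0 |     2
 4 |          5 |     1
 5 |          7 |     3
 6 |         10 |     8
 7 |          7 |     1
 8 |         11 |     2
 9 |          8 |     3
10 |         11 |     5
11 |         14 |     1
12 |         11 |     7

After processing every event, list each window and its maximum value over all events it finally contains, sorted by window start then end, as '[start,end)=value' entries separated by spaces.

i=0 t=2 v=6: → [2,4); WM=−∞
i=1 t=3 v=4: → [2,5); WM=−∞
i=2 t=3 v=8: → [2,5); WM=0
i=3 t=0 v=2: → [0,2); WM=0
i=4 t=5 v=1: → [5,7); WM=0
i=5 t=7 v=3: → [7,9); WM=4
i=6 t=10 v=8: → [10,12); WM=4
i=7 t=7 v=1: → [7,9); WM=4
i=8 t=11 v=2: → [10,13); WM=8
i=9 t=8 v=3: → [7,10); WM=8
i=10 t=11 v=5: → [10,13); WM=8
i=11 t=14 v=1: → [14,16); WM=11
i=12 t=11 v=7: → [10,13); WM=11

[0,2)=2 [2,5)=8 [5,7)=1 [7,10)=3 [10,13)=8 [14,16)=1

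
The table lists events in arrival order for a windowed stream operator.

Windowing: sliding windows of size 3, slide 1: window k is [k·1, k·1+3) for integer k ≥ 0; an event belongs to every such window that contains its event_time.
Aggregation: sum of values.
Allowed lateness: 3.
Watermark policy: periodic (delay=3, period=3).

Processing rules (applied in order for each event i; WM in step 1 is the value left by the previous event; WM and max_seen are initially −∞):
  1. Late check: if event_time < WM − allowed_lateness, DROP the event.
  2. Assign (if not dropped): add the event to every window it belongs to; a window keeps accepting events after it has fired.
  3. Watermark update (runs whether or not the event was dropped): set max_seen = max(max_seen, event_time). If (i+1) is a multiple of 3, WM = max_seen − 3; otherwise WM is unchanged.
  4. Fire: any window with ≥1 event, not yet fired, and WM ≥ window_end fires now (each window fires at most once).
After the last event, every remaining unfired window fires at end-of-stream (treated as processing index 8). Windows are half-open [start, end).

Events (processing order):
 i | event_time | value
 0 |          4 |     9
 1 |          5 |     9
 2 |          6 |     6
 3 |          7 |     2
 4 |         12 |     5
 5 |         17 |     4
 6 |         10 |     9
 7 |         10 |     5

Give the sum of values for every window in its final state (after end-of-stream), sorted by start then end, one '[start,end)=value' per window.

i=0 t=4 v=9: → [4,7),[3,6),[2,5); WM=−∞
i=1 t=5 v=9: → [5,8),[4,7),[3,6); WM=−∞
i=2 t=6 v=6: → [6,9),[5,8),[4,7); WM=3
i=3 t=7 v=2: → [7,10),[6,9),[5,8); WM=3
i=4 t=12 v=5: → [12,15),[11,14),[10,13); WM=3
i=5 t=17 v=4: → [17,20),[16,19),[15,18); WM=14; [2,5) fires=9 [3,6) fires=18 [4,7) fires=24 [5,8) fires=17 [6,9) fires=8 [7,10) fires=2 [10,13) fires=5 [11,14) fires=5
i=6 t=10 v=9: DROP (t<14-3); WM=14
i=7 t=10 v=5: DROP (t<14-3); WM=14

[2,5)=9 [3,6)=18 [4,7)=24 [5,8)=17 [6,9)=8 [7,10)=2 [10,13)=5 [11,14)=5 [12,15)=5 [15,18)=4 [16,19)=4 [17,20)=4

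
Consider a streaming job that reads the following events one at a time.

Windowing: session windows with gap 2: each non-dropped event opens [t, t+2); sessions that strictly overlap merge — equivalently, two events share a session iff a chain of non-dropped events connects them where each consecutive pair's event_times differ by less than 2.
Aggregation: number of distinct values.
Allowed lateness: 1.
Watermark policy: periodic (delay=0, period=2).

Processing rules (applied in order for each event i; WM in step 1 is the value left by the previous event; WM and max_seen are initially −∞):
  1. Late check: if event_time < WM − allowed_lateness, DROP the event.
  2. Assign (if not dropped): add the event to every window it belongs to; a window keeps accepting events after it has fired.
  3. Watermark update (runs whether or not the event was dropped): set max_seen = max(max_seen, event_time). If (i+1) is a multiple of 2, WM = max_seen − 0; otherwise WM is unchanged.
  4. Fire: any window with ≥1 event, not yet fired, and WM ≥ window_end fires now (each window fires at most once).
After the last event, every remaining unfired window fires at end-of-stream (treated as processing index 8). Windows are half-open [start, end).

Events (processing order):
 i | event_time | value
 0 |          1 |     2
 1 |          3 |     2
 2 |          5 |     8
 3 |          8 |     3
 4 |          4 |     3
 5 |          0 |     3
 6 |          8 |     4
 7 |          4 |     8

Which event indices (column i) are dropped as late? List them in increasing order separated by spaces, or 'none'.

i=0 t=1 v=2: → [1,3); WM=−∞
i=1 t=3 v=2: → [3,5); WM=3
i=2 t=5 v=8: → [5,7); WM=3
i=3 t=8 v=3: → [8,10); WM=8
i=4 t=4 v=3: DROP (t<8-1); WM=8
i=5 t=0 v=3: DROP (t<8-1); WM=8
i=6 t=8 v=4: → [8,10); WM=8
i=7 t=4 v=8: DROP (t<8-1); WM=8

4 5 7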